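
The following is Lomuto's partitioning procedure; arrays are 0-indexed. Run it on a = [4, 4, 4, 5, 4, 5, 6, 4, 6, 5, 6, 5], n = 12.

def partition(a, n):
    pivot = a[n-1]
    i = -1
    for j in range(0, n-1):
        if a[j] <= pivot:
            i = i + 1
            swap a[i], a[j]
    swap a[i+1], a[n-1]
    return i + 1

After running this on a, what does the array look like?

[4, 4, 4, 5, 4, 5, 4, 5, 5, 6, 6, 6]

pivot=5, i=-1
j=0: 4≤5, i=0, swap(0,0) ⇒ [4, 4, 4, 5, 4, 5, 6, 4, 6, 5, 6, 5]
j=1: 4≤5, i=1, swap(1,1) ⇒ [4, 4, 4, 5, 4, 5, 6, 4, 6, 5, 6, 5]
j=2: 4≤5, i=2, swap(2,2) ⇒ [4, 4, 4, 5, 4, 5, 6, 4, 6, 5, 6, 5]
j=3: 5≤5, i=3, swap(3,3) ⇒ [4, 4, 4, 5, 4, 5, 6, 4, 6, 5, 6, 5]
j=4: 4≤5, i=4, swap(4,4) ⇒ [4, 4, 4, 5, 4, 5, 6, 4, 6, 5, 6, 5]
j=5: 5≤5, i=5, swap(5,5) ⇒ [4, 4, 4, 5, 4, 5, 6, 4, 6, 5, 6, 5]
j=6: 6>5, skip
j=7: 4≤5, i=6, swap(6,7) ⇒ [4, 4, 4, 5, 4, 5, 4, 6, 6, 5, 6, 5]
j=8: 6>5, skip
j=9: 5≤5, i=7, swap(7,9) ⇒ [4, 4, 4, 5, 4, 5, 4, 5, 6, 6, 6, 5]
j=10: 6>5, skip
swap(8,11) ⇒ [4, 4, 4, 5, 4, 5, 4, 5, 5, 6, 6, 6]; return 8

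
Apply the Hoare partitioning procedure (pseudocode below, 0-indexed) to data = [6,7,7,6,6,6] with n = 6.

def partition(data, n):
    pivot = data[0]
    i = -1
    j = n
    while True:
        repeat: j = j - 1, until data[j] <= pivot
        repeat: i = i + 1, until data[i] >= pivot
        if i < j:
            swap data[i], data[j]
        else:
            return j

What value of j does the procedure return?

2

pivot = data[0] = 6; i = -1, j = 6
j→5 (data[5]=6≤6), i→0 (data[0]=6≥6); i<j, swap → [6,7,7,6,6,6]
j→4 (data[4]=6≤6), i→1 (data[1]=7≥6); i<j, swap → [6,6,7,6,7,6]
j→3 (data[3]=6≤6), i→2 (data[2]=7≥6); i<j, swap → [6,6,6,7,7,6]
j→2, i→3; i≥j, return j=2. data = [6,6,6,7,7,6]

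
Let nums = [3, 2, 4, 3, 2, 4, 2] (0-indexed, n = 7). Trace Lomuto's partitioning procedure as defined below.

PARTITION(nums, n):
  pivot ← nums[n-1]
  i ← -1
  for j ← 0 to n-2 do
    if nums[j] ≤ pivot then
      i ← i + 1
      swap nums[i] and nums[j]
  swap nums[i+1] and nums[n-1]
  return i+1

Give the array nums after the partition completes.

pivot = nums[6] = 2; i = -1
j=0: nums[0]=3 > 2 → no swap
j=1: nums[1]=2 ≤ 2 → i=0, swap nums[0],nums[1] → [2, 3, 4, 3, 2, 4, 2]
j=2: nums[2]=4 > 2 → no swap
j=3: nums[3]=3 > 2 → no swap
j=4: nums[4]=2 ≤ 2 → i=1, swap nums[1],nums[4] → [2, 2, 4, 3, 3, 4, 2]
j=5: nums[5]=4 > 2 → no swap
final swap nums[2],nums[6] → [2, 2, 2, 3, 3, 4, 4]; return 2

[2, 2, 2, 3, 3, 4, 4]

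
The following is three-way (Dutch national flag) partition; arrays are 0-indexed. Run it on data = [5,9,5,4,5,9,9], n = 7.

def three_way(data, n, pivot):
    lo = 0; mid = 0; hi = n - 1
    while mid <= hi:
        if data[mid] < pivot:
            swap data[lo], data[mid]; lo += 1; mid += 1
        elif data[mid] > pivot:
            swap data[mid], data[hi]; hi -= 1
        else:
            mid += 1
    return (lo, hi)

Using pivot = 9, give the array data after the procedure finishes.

lo=0 mid=0 hi=6
5<9: swap(0,0), lo=1 mid=1 ⇒ [5,9,5,4,5,9,9]
9=9: mid=2
5<9: swap(1,2), lo=2 mid=3 ⇒ [5,5,9,4,5,9,9]
4<9: swap(2,3), lo=3 mid=4 ⇒ [5,5,4,9,5,9,9]
5<9: swap(3,4), lo=4 mid=5 ⇒ [5,5,4,5,9,9,9]
9=9: mid=6
9=9: mid=7
done. lo=4 hi=6; data=[5,5,4,5,9,9,9]

[5,5,4,5,9,9,9]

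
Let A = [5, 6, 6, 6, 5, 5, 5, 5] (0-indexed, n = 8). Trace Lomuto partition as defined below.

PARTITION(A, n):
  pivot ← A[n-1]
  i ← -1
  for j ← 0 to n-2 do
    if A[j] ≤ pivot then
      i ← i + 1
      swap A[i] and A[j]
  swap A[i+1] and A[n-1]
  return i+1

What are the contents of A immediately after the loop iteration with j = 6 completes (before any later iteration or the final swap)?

[5, 5, 5, 5, 6, 6, 6, 5]

pivot=5, i=-1
j=0: 5≤5, i=0, swap(0,0) ⇒ [5, 6, 6, 6, 5, 5, 5, 5]
j=1: 6>5, skip
j=2: 6>5, skip
j=3: 6>5, skip
j=4: 5≤5, i=1, swap(1,4) ⇒ [5, 5, 6, 6, 6, 5, 5, 5]
j=5: 5≤5, i=2, swap(2,5) ⇒ [5, 5, 5, 6, 6, 6, 5, 5]
j=6: 5≤5, i=3, swap(3,6) ⇒ [5, 5, 5, 5, 6, 6, 6, 5]
(after j=6) A = [5, 5, 5, 5, 6, 6, 6, 5]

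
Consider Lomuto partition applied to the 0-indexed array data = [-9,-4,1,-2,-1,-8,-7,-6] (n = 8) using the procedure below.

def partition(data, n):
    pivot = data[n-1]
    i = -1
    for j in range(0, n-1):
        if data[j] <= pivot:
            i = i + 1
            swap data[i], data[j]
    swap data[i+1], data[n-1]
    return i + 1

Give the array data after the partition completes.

pivot = data[7] = -6; i = -1
j=0: data[0]=-9 ≤ -6 → i=0, swap data[0],data[0] (no change) → [-9,-4,1,-2,-1,-8,-7,-6]
j=1: data[1]=-4 > -6 → no swap
j=2: data[2]=1 > -6 → no swap
j=3: data[3]=-2 > -6 → no swap
j=4: data[4]=-1 > -6 → no swap
j=5: data[5]=-8 ≤ -6 → i=1, swap data[1],data[5] → [-9,-8,1,-2,-1,-4,-7,-6]
j=6: data[6]=-7 ≤ -6 → i=2, swap data[2],data[6] → [-9,-8,-7,-2,-1,-4,1,-6]
final swap data[3],data[7] → [-9,-8,-7,-6,-1,-4,1,-2]; return 3

[-9,-8,-7,-6,-1,-4,1,-2]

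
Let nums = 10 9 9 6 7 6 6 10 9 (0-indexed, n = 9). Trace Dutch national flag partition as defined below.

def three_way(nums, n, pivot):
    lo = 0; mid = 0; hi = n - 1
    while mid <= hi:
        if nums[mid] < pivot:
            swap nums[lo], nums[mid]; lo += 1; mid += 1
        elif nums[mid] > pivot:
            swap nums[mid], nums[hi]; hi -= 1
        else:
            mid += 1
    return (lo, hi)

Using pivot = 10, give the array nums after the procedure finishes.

lo=0 mid=0 hi=8
10=10: mid=1
9<10: swap(0,1), lo=1 mid=2 ⇒ 9 10 9 6 7 6 6 10 9
9<10: swap(1,2), lo=2 mid=3 ⇒ 9 9 10 6 7 6 6 10 9
6<10: swap(2,3), lo=3 mid=4 ⇒ 9 9 6 10 7 6 6 10 9
7<10: swap(3,4), lo=4 mid=5 ⇒ 9 9 6 7 10 6 6 10 9
6<10: swap(4,5), lo=5 mid=6 ⇒ 9 9 6 7 6 10 6 10 9
6<10: swap(5,6), lo=6 mid=7 ⇒ 9 9 6 7 6 6 10 10 9
10=10: mid=8
9<10: swap(6,8), lo=7 mid=9 ⇒ 9 9 6 7 6 6 9 10 10
done. lo=7 hi=8; nums=9 9 6 7 6 6 9 10 10

9 9 6 7 6 6 9 10 10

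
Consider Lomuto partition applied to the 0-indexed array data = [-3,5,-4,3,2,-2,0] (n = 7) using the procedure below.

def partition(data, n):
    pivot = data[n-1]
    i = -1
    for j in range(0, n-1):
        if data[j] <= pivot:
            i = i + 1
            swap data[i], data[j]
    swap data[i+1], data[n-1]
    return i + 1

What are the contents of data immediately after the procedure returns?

pivot = data[6] = 0; i = -1
j=0: data[0]=-3 ≤ 0 → i=0, swap data[0],data[0] (no change) → [-3,5,-4,3,2,-2,0]
j=1: data[1]=5 > 0 → no swap
j=2: data[2]=-4 ≤ 0 → i=1, swap data[1],data[2] → [-3,-4,5,3,2,-2,0]
j=3: data[3]=3 > 0 → no swap
j=4: data[4]=2 > 0 → no swap
j=5: data[5]=-2 ≤ 0 → i=2, swap data[2],data[5] → [-3,-4,-2,3,2,5,0]
final swap data[3],data[6] → [-3,-4,-2,0,2,5,3]; return 3

[-3,-4,-2,0,2,5,3]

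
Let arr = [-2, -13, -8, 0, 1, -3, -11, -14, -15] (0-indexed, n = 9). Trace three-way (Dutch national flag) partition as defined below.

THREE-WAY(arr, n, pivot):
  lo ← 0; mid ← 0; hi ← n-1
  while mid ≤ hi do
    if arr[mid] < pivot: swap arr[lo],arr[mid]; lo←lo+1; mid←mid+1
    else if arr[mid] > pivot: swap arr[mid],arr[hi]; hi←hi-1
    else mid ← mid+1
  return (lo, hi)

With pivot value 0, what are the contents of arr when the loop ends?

pivot = 0; lo=0, mid=0, hi=8
arr[mid]=-2<0: swap arr[0],arr[0]; lo=1,mid=1 → [-2, -13, -8, 0, 1, -3, -11, -14, -15]
arr[mid]=-13<0: swap arr[1],arr[1]; lo=2,mid=2 → [-2, -13, -8, 0, 1, -3, -11, -14, -15]
arr[mid]=-8<0: swap arr[2],arr[2]; lo=3,mid=3 → [-2, -13, -8, 0, 1, -3, -11, -14, -15]
arr[mid]=0=0: mid=4
arr[mid]=1>0: swap arr[4],arr[8]; hi=7 → [-2, -13, -8, 0, -15, -3, -11, -14, 1]
arr[mid]=-15<0: swap arr[3],arr[4]; lo=4,mid=5 → [-2, -13, -8, -15, 0, -3, -11, -14, 1]
arr[mid]=-3<0: swap arr[4],arr[5]; lo=5,mid=6 → [-2, -13, -8, -15, -3, 0, -11, -14, 1]
arr[mid]=-11<0: swap arr[5],arr[6]; lo=6,mid=7 → [-2, -13, -8, -15, -3, -11, 0, -14, 1]
arr[mid]=-14<0: swap arr[6],arr[7]; lo=7,mid=8 → [-2, -13, -8, -15, -3, -11, -14, 0, 1]
end: lo=7, hi=7; arr = [-2, -13, -8, -15, -3, -11, -14, 0, 1]

[-2, -13, -8, -15, -3, -11, -14, 0, 1]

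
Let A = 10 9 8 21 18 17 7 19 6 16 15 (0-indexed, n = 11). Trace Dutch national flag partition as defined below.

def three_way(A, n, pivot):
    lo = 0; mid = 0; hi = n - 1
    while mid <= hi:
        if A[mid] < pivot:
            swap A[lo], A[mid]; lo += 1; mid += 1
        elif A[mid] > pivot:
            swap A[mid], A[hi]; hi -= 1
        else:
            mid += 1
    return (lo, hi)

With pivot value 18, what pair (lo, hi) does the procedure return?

pivot = 18; lo=0, mid=0, hi=10
A[mid]=10<18: swap A[0],A[0]; lo=1,mid=1 → 10 9 8 21 18 17 7 19 6 16 15
A[mid]=9<18: swap A[1],A[1]; lo=2,mid=2 → 10 9 8 21 18 17 7 19 6 16 15
A[mid]=8<18: swap A[2],A[2]; lo=3,mid=3 → 10 9 8 21 18 17 7 19 6 16 15
A[mid]=21>18: swap A[3],A[10]; hi=9 → 10 9 8 15 18 17 7 19 6 16 21
A[mid]=15<18: swap A[3],A[3]; lo=4,mid=4 → 10 9 8 15 18 17 7 19 6 16 21
A[mid]=18=18: mid=5
A[mid]=17<18: swap A[4],A[5]; lo=5,mid=6 → 10 9 8 15 17 18 7 19 6 16 21
A[mid]=7<18: swap A[5],A[6]; lo=6,mid=7 → 10 9 8 15 17 7 18 19 6 16 21
A[mid]=19>18: swap A[7],A[9]; hi=8 → 10 9 8 15 17 7 18 16 6 19 21
A[mid]=16<18: swap A[6],A[7]; lo=7,mid=8 → 10 9 8 15 17 7 16 18 6 19 21
A[mid]=6<18: swap A[7],A[8]; lo=8,mid=9 → 10 9 8 15 17 7 16 6 18 19 21
end: lo=8, hi=8; A = 10 9 8 15 17 7 16 6 18 19 21

(8, 8)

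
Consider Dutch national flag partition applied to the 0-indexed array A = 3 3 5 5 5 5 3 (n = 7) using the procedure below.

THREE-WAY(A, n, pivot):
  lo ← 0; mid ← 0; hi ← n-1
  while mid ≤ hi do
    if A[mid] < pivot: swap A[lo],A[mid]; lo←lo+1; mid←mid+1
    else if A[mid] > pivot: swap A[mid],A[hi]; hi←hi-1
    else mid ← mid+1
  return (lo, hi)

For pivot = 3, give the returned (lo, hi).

pivot = 3; lo=0, mid=0, hi=6
A[mid]=3=3: mid=1
A[mid]=3=3: mid=2
A[mid]=5>3: swap A[2],A[6]; hi=5 → 3 3 3 5 5 5 5
A[mid]=3=3: mid=3
A[mid]=5>3: swap A[3],A[5]; hi=4 → 3 3 3 5 5 5 5
A[mid]=5>3: swap A[3],A[4]; hi=3 → 3 3 3 5 5 5 5
A[mid]=5>3: swap A[3],A[3]; hi=2 → 3 3 3 5 5 5 5
end: lo=0, hi=2; A = 3 3 3 5 5 5 5

(0, 2)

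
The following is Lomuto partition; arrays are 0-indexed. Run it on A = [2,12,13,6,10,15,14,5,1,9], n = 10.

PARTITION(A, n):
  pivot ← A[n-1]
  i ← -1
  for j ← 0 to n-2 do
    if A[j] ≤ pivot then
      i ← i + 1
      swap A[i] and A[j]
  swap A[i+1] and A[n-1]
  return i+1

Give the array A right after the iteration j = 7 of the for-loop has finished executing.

[2,6,5,12,10,15,14,13,1,9]

pivot=9, i=-1
j=0: 2≤9, i=0, swap(0,0) ⇒ [2,12,13,6,10,15,14,5,1,9]
j=1: 12>9, skip
j=2: 13>9, skip
j=3: 6≤9, i=1, swap(1,3) ⇒ [2,6,13,12,10,15,14,5,1,9]
j=4: 10>9, skip
j=5: 15>9, skip
j=6: 14>9, skip
j=7: 5≤9, i=2, swap(2,7) ⇒ [2,6,5,12,10,15,14,13,1,9]
(after j=7) A = [2,6,5,12,10,15,14,13,1,9]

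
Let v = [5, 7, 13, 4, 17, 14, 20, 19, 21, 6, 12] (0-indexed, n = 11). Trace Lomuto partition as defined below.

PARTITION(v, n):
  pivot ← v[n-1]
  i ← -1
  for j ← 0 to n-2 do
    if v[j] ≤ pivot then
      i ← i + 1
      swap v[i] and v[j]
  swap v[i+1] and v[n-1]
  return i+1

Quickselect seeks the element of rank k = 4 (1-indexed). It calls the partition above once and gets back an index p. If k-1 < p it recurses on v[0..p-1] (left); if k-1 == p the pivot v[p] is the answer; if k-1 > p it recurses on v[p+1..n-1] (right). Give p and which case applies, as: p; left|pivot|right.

4; left

pivot=12, i=-1
j=0: 5≤12, i=0, swap(0,0) ⇒ [5, 7, 13, 4, 17, 14, 20, 19, 21, 6, 12]
j=1: 7≤12, i=1, swap(1,1) ⇒ [5, 7, 13, 4, 17, 14, 20, 19, 21, 6, 12]
j=2: 13>12, skip
j=3: 4≤12, i=2, swap(2,3) ⇒ [5, 7, 4, 13, 17, 14, 20, 19, 21, 6, 12]
j=4: 17>12, skip
j=5: 14>12, skip
j=6: 20>12, skip
j=7: 19>12, skip
j=8: 21>12, skip
j=9: 6≤12, i=3, swap(3,9) ⇒ [5, 7, 4, 6, 17, 14, 20, 19, 21, 13, 12]
swap(4,10) ⇒ [5, 7, 4, 6, 12, 14, 20, 19, 21, 13, 17]; return 4
p = 4; k-1 = 3 < 4 ⇒ left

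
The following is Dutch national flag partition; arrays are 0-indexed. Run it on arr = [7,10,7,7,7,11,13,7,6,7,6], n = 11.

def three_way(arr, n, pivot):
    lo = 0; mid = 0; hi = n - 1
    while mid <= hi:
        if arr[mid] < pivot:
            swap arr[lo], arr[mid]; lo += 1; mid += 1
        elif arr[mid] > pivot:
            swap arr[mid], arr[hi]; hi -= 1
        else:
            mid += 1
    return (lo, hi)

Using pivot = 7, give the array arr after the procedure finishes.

[6,6,7,7,7,7,7,7,13,11,10]

pivot = 7; lo=0, mid=0, hi=10
arr[mid]=7=7: mid=1
arr[mid]=10>7: swap arr[1],arr[10]; hi=9 → [7,6,7,7,7,11,13,7,6,7,10]
arr[mid]=6<7: swap arr[0],arr[1]; lo=1,mid=2 → [6,7,7,7,7,11,13,7,6,7,10]
arr[mid]=7=7: mid=3
arr[mid]=7=7: mid=4
arr[mid]=7=7: mid=5
arr[mid]=11>7: swap arr[5],arr[9]; hi=8 → [6,7,7,7,7,7,13,7,6,11,10]
arr[mid]=7=7: mid=6
arr[mid]=13>7: swap arr[6],arr[8]; hi=7 → [6,7,7,7,7,7,6,7,13,11,10]
arr[mid]=6<7: swap arr[1],arr[6]; lo=2,mid=7 → [6,6,7,7,7,7,7,7,13,11,10]
arr[mid]=7=7: mid=8
end: lo=2, hi=7; arr = [6,6,7,7,7,7,7,7,13,11,10]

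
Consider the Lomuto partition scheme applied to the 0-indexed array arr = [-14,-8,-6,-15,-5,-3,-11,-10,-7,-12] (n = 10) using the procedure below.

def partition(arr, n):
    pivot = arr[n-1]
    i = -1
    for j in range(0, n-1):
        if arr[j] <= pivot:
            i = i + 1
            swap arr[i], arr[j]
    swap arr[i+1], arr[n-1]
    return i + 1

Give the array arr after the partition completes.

pivot = arr[9] = -12; i = -1
j=0: arr[0]=-14 ≤ -12 → i=0, swap arr[0],arr[0] (no change) → [-14,-8,-6,-15,-5,-3,-11,-10,-7,-12]
j=1: arr[1]=-8 > -12 → no swap
j=2: arr[2]=-6 > -12 → no swap
j=3: arr[3]=-15 ≤ -12 → i=1, swap arr[1],arr[3] → [-14,-15,-6,-8,-5,-3,-11,-10,-7,-12]
j=4: arr[4]=-5 > -12 → no swap
j=5: arr[5]=-3 > -12 → no swap
j=6: arr[6]=-11 > -12 → no swap
j=7: arr[7]=-10 > -12 → no swap
j=8: arr[8]=-7 > -12 → no swap
final swap arr[2],arr[9] → [-14,-15,-12,-8,-5,-3,-11,-10,-7,-6]; return 2

[-14,-15,-12,-8,-5,-3,-11,-10,-7,-6]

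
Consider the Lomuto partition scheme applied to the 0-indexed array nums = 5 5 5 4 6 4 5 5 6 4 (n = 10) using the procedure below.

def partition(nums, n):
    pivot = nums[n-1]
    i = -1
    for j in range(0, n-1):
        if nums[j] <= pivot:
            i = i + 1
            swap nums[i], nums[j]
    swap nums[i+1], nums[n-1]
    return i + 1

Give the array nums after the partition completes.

pivot = nums[9] = 4; i = -1
j=0: nums[0]=5 > 4 → no swap
j=1: nums[1]=5 > 4 → no swap
j=2: nums[2]=5 > 4 → no swap
j=3: nums[3]=4 ≤ 4 → i=0, swap nums[0],nums[3] → 4 5 5 5 6 4 5 5 6 4
j=4: nums[4]=6 > 4 → no swap
j=5: nums[5]=4 ≤ 4 → i=1, swap nums[1],nums[5] → 4 4 5 5 6 5 5 5 6 4
j=6: nums[6]=5 > 4 → no swap
j=7: nums[7]=5 > 4 → no swap
j=8: nums[8]=6 > 4 → no swap
final swap nums[2],nums[9] → 4 4 4 5 6 5 5 5 6 5; return 2

4 4 4 5 6 5 5 5 6 5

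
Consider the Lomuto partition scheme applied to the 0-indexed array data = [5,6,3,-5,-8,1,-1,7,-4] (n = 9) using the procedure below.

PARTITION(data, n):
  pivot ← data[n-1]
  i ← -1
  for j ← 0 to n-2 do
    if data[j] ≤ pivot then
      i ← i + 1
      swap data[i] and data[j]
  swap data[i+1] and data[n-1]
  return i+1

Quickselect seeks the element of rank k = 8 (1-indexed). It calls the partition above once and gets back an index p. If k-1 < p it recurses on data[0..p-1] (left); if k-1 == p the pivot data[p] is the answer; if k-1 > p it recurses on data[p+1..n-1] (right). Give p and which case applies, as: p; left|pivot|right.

2; right

pivot = data[8] = -4; i = -1
j=0: data[0]=5 > -4 → no swap
j=1: data[1]=6 > -4 → no swap
j=2: data[2]=3 > -4 → no swap
j=3: data[3]=-5 ≤ -4 → i=0, swap data[0],data[3] → [-5,6,3,5,-8,1,-1,7,-4]
j=4: data[4]=-8 ≤ -4 → i=1, swap data[1],data[4] → [-5,-8,3,5,6,1,-1,7,-4]
j=5: data[5]=1 > -4 → no swap
j=6: data[6]=-1 > -4 → no swap
j=7: data[7]=7 > -4 → no swap
final swap data[2],data[8] → [-5,-8,-4,5,6,1,-1,7,3]; return 2
p = 2; k-1 = 7 > 2 ⇒ right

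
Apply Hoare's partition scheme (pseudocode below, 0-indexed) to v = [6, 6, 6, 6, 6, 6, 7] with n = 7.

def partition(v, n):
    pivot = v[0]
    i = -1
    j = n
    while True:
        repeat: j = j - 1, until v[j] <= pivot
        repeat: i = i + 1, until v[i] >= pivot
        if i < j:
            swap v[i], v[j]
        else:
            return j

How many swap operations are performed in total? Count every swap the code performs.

pivot=6
j stops at 5 (6), i stops at 0 (6); swap ⇒ [6, 6, 6, 6, 6, 6, 7]
j stops at 4 (6), i stops at 1 (6); swap ⇒ [6, 6, 6, 6, 6, 6, 7]
j stops at 3 (6), i stops at 2 (6); swap ⇒ [6, 6, 6, 6, 6, 6, 7]
j stops at 2, i stops at 3; i≥j ⇒ return 2. v=[6, 6, 6, 6, 6, 6, 7]

3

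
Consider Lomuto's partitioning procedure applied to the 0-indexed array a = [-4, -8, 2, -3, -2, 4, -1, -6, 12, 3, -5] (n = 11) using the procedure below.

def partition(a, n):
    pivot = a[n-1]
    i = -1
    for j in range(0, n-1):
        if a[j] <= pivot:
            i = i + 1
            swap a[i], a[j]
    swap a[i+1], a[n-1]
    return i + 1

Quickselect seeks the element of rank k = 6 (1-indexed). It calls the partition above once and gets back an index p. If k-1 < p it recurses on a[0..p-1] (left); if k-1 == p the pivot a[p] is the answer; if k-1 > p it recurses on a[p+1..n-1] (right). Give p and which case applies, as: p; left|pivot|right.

2; right

pivot=-5, i=-1
j=0: -4>-5, skip
j=1: -8≤-5, i=0, swap(0,1) ⇒ [-8, -4, 2, -3, -2, 4, -1, -6, 12, 3, -5]
j=2: 2>-5, skip
j=3: -3>-5, skip
j=4: -2>-5, skip
j=5: 4>-5, skip
j=6: -1>-5, skip
j=7: -6≤-5, i=1, swap(1,7) ⇒ [-8, -6, 2, -3, -2, 4, -1, -4, 12, 3, -5]
j=8: 12>-5, skip
j=9: 3>-5, skip
swap(2,10) ⇒ [-8, -6, -5, -3, -2, 4, -1, -4, 12, 3, 2]; return 2
p = 2; k-1 = 5 > 2 ⇒ right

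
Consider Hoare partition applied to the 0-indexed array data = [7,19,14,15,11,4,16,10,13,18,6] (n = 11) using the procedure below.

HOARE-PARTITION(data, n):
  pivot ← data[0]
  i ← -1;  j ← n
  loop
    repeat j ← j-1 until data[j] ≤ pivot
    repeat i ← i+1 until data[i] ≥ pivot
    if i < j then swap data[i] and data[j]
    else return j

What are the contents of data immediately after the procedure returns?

[6,4,14,15,11,19,16,10,13,18,7]

pivot = data[0] = 7; i = -1, j = 11
j→10 (data[10]=6≤7), i→0 (data[0]=7≥7); i<j, swap → [6,19,14,15,11,4,16,10,13,18,7]
j→5 (data[5]=4≤7), i→1 (data[1]=19≥7); i<j, swap → [6,4,14,15,11,19,16,10,13,18,7]
j→1, i→2; i≥j, return j=1. data = [6,4,14,15,11,19,16,10,13,18,7]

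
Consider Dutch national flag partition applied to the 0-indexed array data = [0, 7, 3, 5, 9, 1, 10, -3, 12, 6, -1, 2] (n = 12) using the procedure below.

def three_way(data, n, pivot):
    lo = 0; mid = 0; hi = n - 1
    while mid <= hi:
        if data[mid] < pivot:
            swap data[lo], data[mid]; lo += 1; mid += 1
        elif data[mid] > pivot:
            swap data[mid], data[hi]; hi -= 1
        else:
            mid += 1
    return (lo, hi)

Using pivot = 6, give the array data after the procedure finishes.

[0, 2, 3, 5, -1, 1, -3, 6, 12, 10, 9, 7]

pivot = 6; lo=0, mid=0, hi=11
data[mid]=0<6: swap data[0],data[0]; lo=1,mid=1 → [0, 7, 3, 5, 9, 1, 10, -3, 12, 6, -1, 2]
data[mid]=7>6: swap data[1],data[11]; hi=10 → [0, 2, 3, 5, 9, 1, 10, -3, 12, 6, -1, 7]
data[mid]=2<6: swap data[1],data[1]; lo=2,mid=2 → [0, 2, 3, 5, 9, 1, 10, -3, 12, 6, -1, 7]
data[mid]=3<6: swap data[2],data[2]; lo=3,mid=3 → [0, 2, 3, 5, 9, 1, 10, -3, 12, 6, -1, 7]
data[mid]=5<6: swap data[3],data[3]; lo=4,mid=4 → [0, 2, 3, 5, 9, 1, 10, -3, 12, 6, -1, 7]
data[mid]=9>6: swap data[4],data[10]; hi=9 → [0, 2, 3, 5, -1, 1, 10, -3, 12, 6, 9, 7]
data[mid]=-1<6: swap data[4],data[4]; lo=5,mid=5 → [0, 2, 3, 5, -1, 1, 10, -3, 12, 6, 9, 7]
data[mid]=1<6: swap data[5],data[5]; lo=6,mid=6 → [0, 2, 3, 5, -1, 1, 10, -3, 12, 6, 9, 7]
data[mid]=10>6: swap data[6],data[9]; hi=8 → [0, 2, 3, 5, -1, 1, 6, -3, 12, 10, 9, 7]
data[mid]=6=6: mid=7
data[mid]=-3<6: swap data[6],data[7]; lo=7,mid=8 → [0, 2, 3, 5, -1, 1, -3, 6, 12, 10, 9, 7]
data[mid]=12>6: swap data[8],data[8]; hi=7 → [0, 2, 3, 5, -1, 1, -3, 6, 12, 10, 9, 7]
end: lo=7, hi=7; data = [0, 2, 3, 5, -1, 1, -3, 6, 12, 10, 9, 7]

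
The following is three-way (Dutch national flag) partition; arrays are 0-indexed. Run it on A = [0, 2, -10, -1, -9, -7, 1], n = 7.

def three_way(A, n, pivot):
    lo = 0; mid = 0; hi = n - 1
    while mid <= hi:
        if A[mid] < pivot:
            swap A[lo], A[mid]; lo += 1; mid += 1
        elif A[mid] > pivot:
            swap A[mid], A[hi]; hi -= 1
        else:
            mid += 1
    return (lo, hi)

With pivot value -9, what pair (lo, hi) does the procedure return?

lo=0 mid=0 hi=6
0>-9: swap(0,6), hi=5 ⇒ [1, 2, -10, -1, -9, -7, 0]
1>-9: swap(0,5), hi=4 ⇒ [-7, 2, -10, -1, -9, 1, 0]
-7>-9: swap(0,4), hi=3 ⇒ [-9, 2, -10, -1, -7, 1, 0]
-9=-9: mid=1
2>-9: swap(1,3), hi=2 ⇒ [-9, -1, -10, 2, -7, 1, 0]
-1>-9: swap(1,2), hi=1 ⇒ [-9, -10, -1, 2, -7, 1, 0]
-10<-9: swap(0,1), lo=1 mid=2 ⇒ [-10, -9, -1, 2, -7, 1, 0]
done. lo=1 hi=1; A=[-10, -9, -1, 2, -7, 1, 0]

(1, 1)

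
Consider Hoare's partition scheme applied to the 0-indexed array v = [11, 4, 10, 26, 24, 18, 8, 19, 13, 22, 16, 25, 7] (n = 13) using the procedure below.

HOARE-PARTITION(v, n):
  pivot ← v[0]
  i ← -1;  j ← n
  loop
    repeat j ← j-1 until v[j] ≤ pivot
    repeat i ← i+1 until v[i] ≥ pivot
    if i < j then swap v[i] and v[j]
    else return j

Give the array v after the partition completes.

pivot=11
j stops at 12 (7), i stops at 0 (11); swap ⇒ [7, 4, 10, 26, 24, 18, 8, 19, 13, 22, 16, 25, 11]
j stops at 6 (8), i stops at 3 (26); swap ⇒ [7, 4, 10, 8, 24, 18, 26, 19, 13, 22, 16, 25, 11]
j stops at 3, i stops at 4; i≥j ⇒ return 3. v=[7, 4, 10, 8, 24, 18, 26, 19, 13, 22, 16, 25, 11]

[7, 4, 10, 8, 24, 18, 26, 19, 13, 22, 16, 25, 11]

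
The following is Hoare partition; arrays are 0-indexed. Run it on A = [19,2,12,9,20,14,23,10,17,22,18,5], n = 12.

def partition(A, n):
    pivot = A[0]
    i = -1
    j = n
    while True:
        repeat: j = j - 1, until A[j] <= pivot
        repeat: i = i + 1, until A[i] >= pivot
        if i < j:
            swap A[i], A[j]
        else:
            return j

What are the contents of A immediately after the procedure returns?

pivot=19
j stops at 11 (5), i stops at 0 (19); swap ⇒ [5,2,12,9,20,14,23,10,17,22,18,19]
j stops at 10 (18), i stops at 4 (20); swap ⇒ [5,2,12,9,18,14,23,10,17,22,20,19]
j stops at 8 (17), i stops at 6 (23); swap ⇒ [5,2,12,9,18,14,17,10,23,22,20,19]
j stops at 7, i stops at 8; i≥j ⇒ return 7. A=[5,2,12,9,18,14,17,10,23,22,20,19]

[5,2,12,9,18,14,17,10,23,22,20,19]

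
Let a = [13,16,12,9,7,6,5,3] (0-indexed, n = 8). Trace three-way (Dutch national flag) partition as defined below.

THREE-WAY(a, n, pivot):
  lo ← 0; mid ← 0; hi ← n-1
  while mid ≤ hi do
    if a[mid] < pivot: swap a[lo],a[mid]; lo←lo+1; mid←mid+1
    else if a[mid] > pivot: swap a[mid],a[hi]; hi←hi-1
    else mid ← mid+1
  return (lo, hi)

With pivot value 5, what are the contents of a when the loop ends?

lo=0 mid=0 hi=7
13>5: swap(0,7), hi=6 ⇒ [3,16,12,9,7,6,5,13]
3<5: swap(0,0), lo=1 mid=1 ⇒ [3,16,12,9,7,6,5,13]
16>5: swap(1,6), hi=5 ⇒ [3,5,12,9,7,6,16,13]
5=5: mid=2
12>5: swap(2,5), hi=4 ⇒ [3,5,6,9,7,12,16,13]
6>5: swap(2,4), hi=3 ⇒ [3,5,7,9,6,12,16,13]
7>5: swap(2,3), hi=2 ⇒ [3,5,9,7,6,12,16,13]
9>5: swap(2,2), hi=1 ⇒ [3,5,9,7,6,12,16,13]
done. lo=1 hi=1; a=[3,5,9,7,6,12,16,13]

[3,5,9,7,6,12,16,13]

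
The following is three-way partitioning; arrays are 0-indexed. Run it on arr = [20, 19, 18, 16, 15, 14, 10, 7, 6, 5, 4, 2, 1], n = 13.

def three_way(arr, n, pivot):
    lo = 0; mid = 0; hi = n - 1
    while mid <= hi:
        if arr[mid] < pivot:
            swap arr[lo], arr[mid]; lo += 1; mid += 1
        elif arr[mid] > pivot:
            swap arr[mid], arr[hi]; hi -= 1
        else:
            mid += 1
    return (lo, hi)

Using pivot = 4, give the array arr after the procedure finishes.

[1, 2, 4, 15, 14, 10, 7, 6, 5, 16, 18, 19, 20]

pivot = 4; lo=0, mid=0, hi=12
arr[mid]=20>4: swap arr[0],arr[12]; hi=11 → [1, 19, 18, 16, 15, 14, 10, 7, 6, 5, 4, 2, 20]
arr[mid]=1<4: swap arr[0],arr[0]; lo=1,mid=1 → [1, 19, 18, 16, 15, 14, 10, 7, 6, 5, 4, 2, 20]
arr[mid]=19>4: swap arr[1],arr[11]; hi=10 → [1, 2, 18, 16, 15, 14, 10, 7, 6, 5, 4, 19, 20]
arr[mid]=2<4: swap arr[1],arr[1]; lo=2,mid=2 → [1, 2, 18, 16, 15, 14, 10, 7, 6, 5, 4, 19, 20]
arr[mid]=18>4: swap arr[2],arr[10]; hi=9 → [1, 2, 4, 16, 15, 14, 10, 7, 6, 5, 18, 19, 20]
arr[mid]=4=4: mid=3
arr[mid]=16>4: swap arr[3],arr[9]; hi=8 → [1, 2, 4, 5, 15, 14, 10, 7, 6, 16, 18, 19, 20]
arr[mid]=5>4: swap arr[3],arr[8]; hi=7 → [1, 2, 4, 6, 15, 14, 10, 7, 5, 16, 18, 19, 20]
arr[mid]=6>4: swap arr[3],arr[7]; hi=6 → [1, 2, 4, 7, 15, 14, 10, 6, 5, 16, 18, 19, 20]
arr[mid]=7>4: swap arr[3],arr[6]; hi=5 → [1, 2, 4, 10, 15, 14, 7, 6, 5, 16, 18, 19, 20]
arr[mid]=10>4: swap arr[3],arr[5]; hi=4 → [1, 2, 4, 14, 15, 10, 7, 6, 5, 16, 18, 19, 20]
arr[mid]=14>4: swap arr[3],arr[4]; hi=3 → [1, 2, 4, 15, 14, 10, 7, 6, 5, 16, 18, 19, 20]
arr[mid]=15>4: swap arr[3],arr[3]; hi=2 → [1, 2, 4, 15, 14, 10, 7, 6, 5, 16, 18, 19, 20]
end: lo=2, hi=2; arr = [1, 2, 4, 15, 14, 10, 7, 6, 5, 16, 18, 19, 20]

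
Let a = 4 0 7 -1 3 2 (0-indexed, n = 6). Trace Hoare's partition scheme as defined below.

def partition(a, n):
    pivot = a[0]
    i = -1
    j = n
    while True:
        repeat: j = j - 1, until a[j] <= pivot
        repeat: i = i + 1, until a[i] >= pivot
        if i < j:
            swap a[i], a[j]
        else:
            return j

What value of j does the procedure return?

3

pivot=4
j stops at 5 (2), i stops at 0 (4); swap ⇒ 2 0 7 -1 3 4
j stops at 4 (3), i stops at 2 (7); swap ⇒ 2 0 3 -1 7 4
j stops at 3, i stops at 4; i≥j ⇒ return 3. a=2 0 3 -1 7 4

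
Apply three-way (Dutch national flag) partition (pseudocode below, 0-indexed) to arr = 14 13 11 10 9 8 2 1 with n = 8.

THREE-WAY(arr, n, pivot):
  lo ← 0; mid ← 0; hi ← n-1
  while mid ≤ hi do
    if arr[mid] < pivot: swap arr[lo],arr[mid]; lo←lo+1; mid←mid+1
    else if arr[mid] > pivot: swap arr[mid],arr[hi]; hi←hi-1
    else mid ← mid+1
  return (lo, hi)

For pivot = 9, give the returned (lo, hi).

pivot = 9; lo=0, mid=0, hi=7
arr[mid]=14>9: swap arr[0],arr[7]; hi=6 → 1 13 11 10 9 8 2 14
arr[mid]=1<9: swap arr[0],arr[0]; lo=1,mid=1 → 1 13 11 10 9 8 2 14
arr[mid]=13>9: swap arr[1],arr[6]; hi=5 → 1 2 11 10 9 8 13 14
arr[mid]=2<9: swap arr[1],arr[1]; lo=2,mid=2 → 1 2 11 10 9 8 13 14
arr[mid]=11>9: swap arr[2],arr[5]; hi=4 → 1 2 8 10 9 11 13 14
arr[mid]=8<9: swap arr[2],arr[2]; lo=3,mid=3 → 1 2 8 10 9 11 13 14
arr[mid]=10>9: swap arr[3],arr[4]; hi=3 → 1 2 8 9 10 11 13 14
arr[mid]=9=9: mid=4
end: lo=3, hi=3; arr = 1 2 8 9 10 11 13 14

(3, 3)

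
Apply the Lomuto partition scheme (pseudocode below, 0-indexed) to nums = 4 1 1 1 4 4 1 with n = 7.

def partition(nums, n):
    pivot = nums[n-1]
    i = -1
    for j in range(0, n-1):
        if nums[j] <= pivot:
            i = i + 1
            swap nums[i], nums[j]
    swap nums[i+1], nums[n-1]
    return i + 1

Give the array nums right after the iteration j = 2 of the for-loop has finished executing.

pivot = nums[6] = 1; i = -1
j=0: nums[0]=4 > 1 → no swap
j=1: nums[1]=1 ≤ 1 → i=0, swap nums[0],nums[1] → 1 4 1 1 4 4 1
j=2: nums[2]=1 ≤ 1 → i=1, swap nums[1],nums[2] → 1 1 4 1 4 4 1
(after j=2) nums = 1 1 4 1 4 4 1

1 1 4 1 4 4 1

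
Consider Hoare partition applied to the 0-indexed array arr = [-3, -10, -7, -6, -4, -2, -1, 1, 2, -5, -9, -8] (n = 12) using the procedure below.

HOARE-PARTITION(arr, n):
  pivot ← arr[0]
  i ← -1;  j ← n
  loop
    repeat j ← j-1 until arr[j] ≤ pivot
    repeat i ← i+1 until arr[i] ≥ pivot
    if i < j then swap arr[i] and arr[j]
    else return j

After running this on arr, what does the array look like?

[-8, -10, -7, -6, -4, -9, -5, 1, 2, -1, -2, -3]

pivot = arr[0] = -3; i = -1, j = 12
j→11 (arr[11]=-8≤-3), i→0 (arr[0]=-3≥-3); i<j, swap → [-8, -10, -7, -6, -4, -2, -1, 1, 2, -5, -9, -3]
j→10 (arr[10]=-9≤-3), i→5 (arr[5]=-2≥-3); i<j, swap → [-8, -10, -7, -6, -4, -9, -1, 1, 2, -5, -2, -3]
j→9 (arr[9]=-5≤-3), i→6 (arr[6]=-1≥-3); i<j, swap → [-8, -10, -7, -6, -4, -9, -5, 1, 2, -1, -2, -3]
j→6, i→7; i≥j, return j=6. arr = [-8, -10, -7, -6, -4, -9, -5, 1, 2, -1, -2, -3]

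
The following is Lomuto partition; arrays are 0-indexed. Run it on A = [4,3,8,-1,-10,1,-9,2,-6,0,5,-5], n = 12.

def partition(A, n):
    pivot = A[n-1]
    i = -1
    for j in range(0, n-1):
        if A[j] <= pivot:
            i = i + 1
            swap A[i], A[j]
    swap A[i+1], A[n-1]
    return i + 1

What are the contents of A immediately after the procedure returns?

[-10,-9,-6,-5,4,1,3,2,8,0,5,-1]

pivot = A[11] = -5; i = -1
j=0: A[0]=4 > -5 → no swap
j=1: A[1]=3 > -5 → no swap
j=2: A[2]=8 > -5 → no swap
j=3: A[3]=-1 > -5 → no swap
j=4: A[4]=-10 ≤ -5 → i=0, swap A[0],A[4] → [-10,3,8,-1,4,1,-9,2,-6,0,5,-5]
j=5: A[5]=1 > -5 → no swap
j=6: A[6]=-9 ≤ -5 → i=1, swap A[1],A[6] → [-10,-9,8,-1,4,1,3,2,-6,0,5,-5]
j=7: A[7]=2 > -5 → no swap
j=8: A[8]=-6 ≤ -5 → i=2, swap A[2],A[8] → [-10,-9,-6,-1,4,1,3,2,8,0,5,-5]
j=9: A[9]=0 > -5 → no swap
j=10: A[10]=5 > -5 → no swap
final swap A[3],A[11] → [-10,-9,-6,-5,4,1,3,2,8,0,5,-1]; return 3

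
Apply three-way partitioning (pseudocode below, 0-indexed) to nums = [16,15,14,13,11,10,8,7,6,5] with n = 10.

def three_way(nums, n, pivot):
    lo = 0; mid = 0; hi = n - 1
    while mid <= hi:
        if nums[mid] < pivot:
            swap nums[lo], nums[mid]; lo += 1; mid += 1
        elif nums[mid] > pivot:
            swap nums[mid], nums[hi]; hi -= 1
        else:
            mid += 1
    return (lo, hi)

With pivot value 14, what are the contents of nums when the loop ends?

[5,6,13,11,10,8,7,14,15,16]

pivot = 14; lo=0, mid=0, hi=9
nums[mid]=16>14: swap nums[0],nums[9]; hi=8 → [5,15,14,13,11,10,8,7,6,16]
nums[mid]=5<14: swap nums[0],nums[0]; lo=1,mid=1 → [5,15,14,13,11,10,8,7,6,16]
nums[mid]=15>14: swap nums[1],nums[8]; hi=7 → [5,6,14,13,11,10,8,7,15,16]
nums[mid]=6<14: swap nums[1],nums[1]; lo=2,mid=2 → [5,6,14,13,11,10,8,7,15,16]
nums[mid]=14=14: mid=3
nums[mid]=13<14: swap nums[2],nums[3]; lo=3,mid=4 → [5,6,13,14,11,10,8,7,15,16]
nums[mid]=11<14: swap nums[3],nums[4]; lo=4,mid=5 → [5,6,13,11,14,10,8,7,15,16]
nums[mid]=10<14: swap nums[4],nums[5]; lo=5,mid=6 → [5,6,13,11,10,14,8,7,15,16]
nums[mid]=8<14: swap nums[5],nums[6]; lo=6,mid=7 → [5,6,13,11,10,8,14,7,15,16]
nums[mid]=7<14: swap nums[6],nums[7]; lo=7,mid=8 → [5,6,13,11,10,8,7,14,15,16]
end: lo=7, hi=7; nums = [5,6,13,11,10,8,7,14,15,16]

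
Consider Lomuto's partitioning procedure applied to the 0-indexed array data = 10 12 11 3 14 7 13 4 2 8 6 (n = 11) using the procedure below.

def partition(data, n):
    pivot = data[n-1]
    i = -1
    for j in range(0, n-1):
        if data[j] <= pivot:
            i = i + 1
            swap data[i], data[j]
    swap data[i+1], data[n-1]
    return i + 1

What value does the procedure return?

pivot=6, i=-1
j=0: 10>6, skip
j=1: 12>6, skip
j=2: 11>6, skip
j=3: 3≤6, i=0, swap(0,3) ⇒ 3 12 11 10 14 7 13 4 2 8 6
j=4: 14>6, skip
j=5: 7>6, skip
j=6: 13>6, skip
j=7: 4≤6, i=1, swap(1,7) ⇒ 3 4 11 10 14 7 13 12 2 8 6
j=8: 2≤6, i=2, swap(2,8) ⇒ 3 4 2 10 14 7 13 12 11 8 6
j=9: 8>6, skip
swap(3,10) ⇒ 3 4 2 6 14 7 13 12 11 8 10; return 3

3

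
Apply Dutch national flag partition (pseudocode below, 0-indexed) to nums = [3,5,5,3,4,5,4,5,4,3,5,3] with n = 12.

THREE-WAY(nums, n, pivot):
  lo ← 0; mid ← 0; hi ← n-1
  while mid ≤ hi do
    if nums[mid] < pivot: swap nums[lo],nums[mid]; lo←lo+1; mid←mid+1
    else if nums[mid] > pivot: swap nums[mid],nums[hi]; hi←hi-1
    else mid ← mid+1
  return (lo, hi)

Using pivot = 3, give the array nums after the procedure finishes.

lo=0 mid=0 hi=11
3=3: mid=1
5>3: swap(1,11), hi=10 ⇒ [3,3,5,3,4,5,4,5,4,3,5,5]
3=3: mid=2
5>3: swap(2,10), hi=9 ⇒ [3,3,5,3,4,5,4,5,4,3,5,5]
5>3: swap(2,9), hi=8 ⇒ [3,3,3,3,4,5,4,5,4,5,5,5]
3=3: mid=3
3=3: mid=4
4>3: swap(4,8), hi=7 ⇒ [3,3,3,3,4,5,4,5,4,5,5,5]
4>3: swap(4,7), hi=6 ⇒ [3,3,3,3,5,5,4,4,4,5,5,5]
5>3: swap(4,6), hi=5 ⇒ [3,3,3,3,4,5,5,4,4,5,5,5]
4>3: swap(4,5), hi=4 ⇒ [3,3,3,3,5,4,5,4,4,5,5,5]
5>3: swap(4,4), hi=3 ⇒ [3,3,3,3,5,4,5,4,4,5,5,5]
done. lo=0 hi=3; nums=[3,3,3,3,5,4,5,4,4,5,5,5]

[3,3,3,3,5,4,5,4,4,5,5,5]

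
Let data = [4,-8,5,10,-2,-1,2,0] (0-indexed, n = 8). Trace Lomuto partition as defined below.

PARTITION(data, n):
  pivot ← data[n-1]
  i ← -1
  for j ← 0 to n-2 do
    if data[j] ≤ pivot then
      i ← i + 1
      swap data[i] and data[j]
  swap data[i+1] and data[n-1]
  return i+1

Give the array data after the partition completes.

[-8,-2,-1,0,4,5,2,10]

pivot=0, i=-1
j=0: 4>0, skip
j=1: -8≤0, i=0, swap(0,1) ⇒ [-8,4,5,10,-2,-1,2,0]
j=2: 5>0, skip
j=3: 10>0, skip
j=4: -2≤0, i=1, swap(1,4) ⇒ [-8,-2,5,10,4,-1,2,0]
j=5: -1≤0, i=2, swap(2,5) ⇒ [-8,-2,-1,10,4,5,2,0]
j=6: 2>0, skip
swap(3,7) ⇒ [-8,-2,-1,0,4,5,2,10]; return 3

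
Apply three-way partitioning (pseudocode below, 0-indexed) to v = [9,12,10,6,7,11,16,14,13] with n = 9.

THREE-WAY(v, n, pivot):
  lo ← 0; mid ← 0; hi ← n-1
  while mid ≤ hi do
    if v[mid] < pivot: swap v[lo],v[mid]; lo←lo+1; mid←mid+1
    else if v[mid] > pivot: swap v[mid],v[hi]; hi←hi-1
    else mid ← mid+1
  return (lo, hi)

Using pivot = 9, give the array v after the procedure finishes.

[7,6,9,10,11,16,14,13,12]

pivot = 9; lo=0, mid=0, hi=8
v[mid]=9=9: mid=1
v[mid]=12>9: swap v[1],v[8]; hi=7 → [9,13,10,6,7,11,16,14,12]
v[mid]=13>9: swap v[1],v[7]; hi=6 → [9,14,10,6,7,11,16,13,12]
v[mid]=14>9: swap v[1],v[6]; hi=5 → [9,16,10,6,7,11,14,13,12]
v[mid]=16>9: swap v[1],v[5]; hi=4 → [9,11,10,6,7,16,14,13,12]
v[mid]=11>9: swap v[1],v[4]; hi=3 → [9,7,10,6,11,16,14,13,12]
v[mid]=7<9: swap v[0],v[1]; lo=1,mid=2 → [7,9,10,6,11,16,14,13,12]
v[mid]=10>9: swap v[2],v[3]; hi=2 → [7,9,6,10,11,16,14,13,12]
v[mid]=6<9: swap v[1],v[2]; lo=2,mid=3 → [7,6,9,10,11,16,14,13,12]
end: lo=2, hi=2; v = [7,6,9,10,11,16,14,13,12]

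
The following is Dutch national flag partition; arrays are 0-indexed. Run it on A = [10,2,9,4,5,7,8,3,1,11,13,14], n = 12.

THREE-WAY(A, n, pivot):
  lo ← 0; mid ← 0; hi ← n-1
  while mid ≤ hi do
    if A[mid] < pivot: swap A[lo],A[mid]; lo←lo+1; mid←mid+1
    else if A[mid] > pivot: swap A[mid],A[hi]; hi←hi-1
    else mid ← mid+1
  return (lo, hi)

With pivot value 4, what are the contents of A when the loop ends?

lo=0 mid=0 hi=11
10>4: swap(0,11), hi=10 ⇒ [14,2,9,4,5,7,8,3,1,11,13,10]
14>4: swap(0,10), hi=9 ⇒ [13,2,9,4,5,7,8,3,1,11,14,10]
13>4: swap(0,9), hi=8 ⇒ [11,2,9,4,5,7,8,3,1,13,14,10]
11>4: swap(0,8), hi=7 ⇒ [1,2,9,4,5,7,8,3,11,13,14,10]
1<4: swap(0,0), lo=1 mid=1 ⇒ [1,2,9,4,5,7,8,3,11,13,14,10]
2<4: swap(1,1), lo=2 mid=2 ⇒ [1,2,9,4,5,7,8,3,11,13,14,10]
9>4: swap(2,7), hi=6 ⇒ [1,2,3,4,5,7,8,9,11,13,14,10]
3<4: swap(2,2), lo=3 mid=3 ⇒ [1,2,3,4,5,7,8,9,11,13,14,10]
4=4: mid=4
5>4: swap(4,6), hi=5 ⇒ [1,2,3,4,8,7,5,9,11,13,14,10]
8>4: swap(4,5), hi=4 ⇒ [1,2,3,4,7,8,5,9,11,13,14,10]
7>4: swap(4,4), hi=3 ⇒ [1,2,3,4,7,8,5,9,11,13,14,10]
done. lo=3 hi=3; A=[1,2,3,4,7,8,5,9,11,13,14,10]

[1,2,3,4,7,8,5,9,11,13,14,10]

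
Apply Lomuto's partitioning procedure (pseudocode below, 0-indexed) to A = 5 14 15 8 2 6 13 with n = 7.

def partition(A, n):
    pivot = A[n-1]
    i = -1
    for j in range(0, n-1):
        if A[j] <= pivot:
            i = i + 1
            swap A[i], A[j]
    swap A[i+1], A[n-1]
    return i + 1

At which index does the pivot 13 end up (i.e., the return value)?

4

pivot=13, i=-1
j=0: 5≤13, i=0, swap(0,0) ⇒ 5 14 15 8 2 6 13
j=1: 14>13, skip
j=2: 15>13, skip
j=3: 8≤13, i=1, swap(1,3) ⇒ 5 8 15 14 2 6 13
j=4: 2≤13, i=2, swap(2,4) ⇒ 5 8 2 14 15 6 13
j=5: 6≤13, i=3, swap(3,5) ⇒ 5 8 2 6 15 14 13
swap(4,6) ⇒ 5 8 2 6 13 14 15; return 4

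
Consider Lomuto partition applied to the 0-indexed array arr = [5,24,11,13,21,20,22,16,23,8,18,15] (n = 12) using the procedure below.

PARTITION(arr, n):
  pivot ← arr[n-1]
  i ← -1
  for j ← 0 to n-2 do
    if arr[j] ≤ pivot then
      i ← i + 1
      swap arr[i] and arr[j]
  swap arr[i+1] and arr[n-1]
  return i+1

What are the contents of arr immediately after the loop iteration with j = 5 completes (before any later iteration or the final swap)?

pivot = arr[11] = 15; i = -1
j=0: arr[0]=5 ≤ 15 → i=0, swap arr[0],arr[0] (no change) → [5,24,11,13,21,20,22,16,23,8,18,15]
j=1: arr[1]=24 > 15 → no swap
j=2: arr[2]=11 ≤ 15 → i=1, swap arr[1],arr[2] → [5,11,24,13,21,20,22,16,23,8,18,15]
j=3: arr[3]=13 ≤ 15 → i=2, swap arr[2],arr[3] → [5,11,13,24,21,20,22,16,23,8,18,15]
j=4: arr[4]=21 > 15 → no swap
j=5: arr[5]=20 > 15 → no swap
(after j=5) arr = [5,11,13,24,21,20,22,16,23,8,18,15]

[5,11,13,24,21,20,22,16,23,8,18,15]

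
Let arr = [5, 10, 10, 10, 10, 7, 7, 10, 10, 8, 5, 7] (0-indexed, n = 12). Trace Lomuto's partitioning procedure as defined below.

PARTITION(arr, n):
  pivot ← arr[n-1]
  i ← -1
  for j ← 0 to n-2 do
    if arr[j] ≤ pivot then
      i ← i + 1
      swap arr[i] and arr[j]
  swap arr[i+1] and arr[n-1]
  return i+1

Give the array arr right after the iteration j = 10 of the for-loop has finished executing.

[5, 7, 7, 5, 10, 10, 10, 10, 10, 8, 10, 7]

pivot=7, i=-1
j=0: 5≤7, i=0, swap(0,0) ⇒ [5, 10, 10, 10, 10, 7, 7, 10, 10, 8, 5, 7]
j=1: 10>7, skip
j=2: 10>7, skip
j=3: 10>7, skip
j=4: 10>7, skip
j=5: 7≤7, i=1, swap(1,5) ⇒ [5, 7, 10, 10, 10, 10, 7, 10, 10, 8, 5, 7]
j=6: 7≤7, i=2, swap(2,6) ⇒ [5, 7, 7, 10, 10, 10, 10, 10, 10, 8, 5, 7]
j=7: 10>7, skip
j=8: 10>7, skip
j=9: 8>7, skip
j=10: 5≤7, i=3, swap(3,10) ⇒ [5, 7, 7, 5, 10, 10, 10, 10, 10, 8, 10, 7]
(after j=10) arr = [5, 7, 7, 5, 10, 10, 10, 10, 10, 8, 10, 7]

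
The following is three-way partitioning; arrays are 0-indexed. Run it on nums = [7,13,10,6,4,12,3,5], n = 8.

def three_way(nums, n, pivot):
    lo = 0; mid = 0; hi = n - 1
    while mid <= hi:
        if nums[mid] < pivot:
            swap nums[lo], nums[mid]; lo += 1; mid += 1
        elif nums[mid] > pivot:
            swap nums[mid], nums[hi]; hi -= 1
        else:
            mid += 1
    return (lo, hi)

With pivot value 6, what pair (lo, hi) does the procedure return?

pivot = 6; lo=0, mid=0, hi=7
nums[mid]=7>6: swap nums[0],nums[7]; hi=6 → [5,13,10,6,4,12,3,7]
nums[mid]=5<6: swap nums[0],nums[0]; lo=1,mid=1 → [5,13,10,6,4,12,3,7]
nums[mid]=13>6: swap nums[1],nums[6]; hi=5 → [5,3,10,6,4,12,13,7]
nums[mid]=3<6: swap nums[1],nums[1]; lo=2,mid=2 → [5,3,10,6,4,12,13,7]
nums[mid]=10>6: swap nums[2],nums[5]; hi=4 → [5,3,12,6,4,10,13,7]
nums[mid]=12>6: swap nums[2],nums[4]; hi=3 → [5,3,4,6,12,10,13,7]
nums[mid]=4<6: swap nums[2],nums[2]; lo=3,mid=3 → [5,3,4,6,12,10,13,7]
nums[mid]=6=6: mid=4
end: lo=3, hi=3; nums = [5,3,4,6,12,10,13,7]

(3, 3)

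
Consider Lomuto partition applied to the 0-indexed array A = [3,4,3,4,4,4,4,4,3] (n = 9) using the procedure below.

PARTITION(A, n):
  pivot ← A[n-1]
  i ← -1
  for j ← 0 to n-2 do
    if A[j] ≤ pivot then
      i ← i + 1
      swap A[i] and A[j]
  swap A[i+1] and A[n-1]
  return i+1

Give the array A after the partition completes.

[3,3,3,4,4,4,4,4,4]

pivot = A[8] = 3; i = -1
j=0: A[0]=3 ≤ 3 → i=0, swap A[0],A[0] (no change) → [3,4,3,4,4,4,4,4,3]
j=1: A[1]=4 > 3 → no swap
j=2: A[2]=3 ≤ 3 → i=1, swap A[1],A[2] → [3,3,4,4,4,4,4,4,3]
j=3: A[3]=4 > 3 → no swap
j=4: A[4]=4 > 3 → no swap
j=5: A[5]=4 > 3 → no swap
j=6: A[6]=4 > 3 → no swap
j=7: A[7]=4 > 3 → no swap
final swap A[2],A[8] → [3,3,3,4,4,4,4,4,4]; return 2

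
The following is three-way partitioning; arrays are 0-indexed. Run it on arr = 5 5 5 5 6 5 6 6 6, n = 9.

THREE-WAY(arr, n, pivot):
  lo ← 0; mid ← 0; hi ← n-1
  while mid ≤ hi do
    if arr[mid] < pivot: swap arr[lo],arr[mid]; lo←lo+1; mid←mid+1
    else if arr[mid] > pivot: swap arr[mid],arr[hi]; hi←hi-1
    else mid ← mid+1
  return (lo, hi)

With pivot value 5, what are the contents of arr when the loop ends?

5 5 5 5 5 6 6 6 6

lo=0 mid=0 hi=8
5=5: mid=1
5=5: mid=2
5=5: mid=3
5=5: mid=4
6>5: swap(4,8), hi=7 ⇒ 5 5 5 5 6 5 6 6 6
6>5: swap(4,7), hi=6 ⇒ 5 5 5 5 6 5 6 6 6
6>5: swap(4,6), hi=5 ⇒ 5 5 5 5 6 5 6 6 6
6>5: swap(4,5), hi=4 ⇒ 5 5 5 5 5 6 6 6 6
5=5: mid=5
done. lo=0 hi=4; arr=5 5 5 5 5 6 6 6 6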